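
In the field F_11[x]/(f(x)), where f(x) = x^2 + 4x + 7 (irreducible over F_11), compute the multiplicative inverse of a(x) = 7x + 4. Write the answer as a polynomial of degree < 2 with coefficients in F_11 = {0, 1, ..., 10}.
a(x)^(-1) ≡ 3x + 4 (mod f(x))

Since f is irreducible over F_11, F_11[x]/(f) is a field and a(x) ≠ 0 has an inverse. Apply the extended Euclidean algorithm to f(x) and a(x) in F_11[x]: f(x) = (8x + 7)·a(x) + (1). The last nonzero remainder is the constant 1 = gcd(f, a) in F_11. Back-substituting through the division chain expresses 1 = s(x)·a(x) + t(x)·f(x) with s(x) ≡ 3x + 4 (mod f), so a(x)^(-1) ≡ s(x) = 3x + 4 (mod f). Check: (7x + 4)·(3x + 4) = 10x^2 + 7x + 5 ≡ 1 (mod x^2 + 4x + 7).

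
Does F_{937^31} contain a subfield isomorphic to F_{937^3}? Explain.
No: F_{937^3} is not a subfield of F_{937^31}

F_{p^m} embeds in F_{p^n} iff m | n. Here 3 ∤ 31 (since 31 = 10·3 + 1 with remainder 1 ≠ 0), so F_{937^3} is not a subfield of F_{937^31}. Equivalently: if it were, the tower law would give 3 = [F_{937^3}:F_937] dividing [F_{937^31}:F_937] = 31, contradiction.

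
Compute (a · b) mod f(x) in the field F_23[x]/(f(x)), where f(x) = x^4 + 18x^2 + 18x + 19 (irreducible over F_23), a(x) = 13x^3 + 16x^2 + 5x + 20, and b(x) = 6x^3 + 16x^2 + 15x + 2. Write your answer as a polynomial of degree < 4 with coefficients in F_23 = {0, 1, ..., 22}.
a · b ≡ 7x^3 + 13x^2 + 16x + 5 (mod f(x))

Multiply in F_23[x]: a(x)·b(x) = (13x^3 + 16x^2 + 5x + 20)·(6x^3 + 16x^2 + 15x + 2) = 9x^6 + 5x^5 + 21x^4 + 6x^3 + 13x^2 + 11x + 17. This has degree ≥ 4, so divide by f(x) over F_23: 9x^6 + 5x^5 + 21x^4 + 6x^3 + 13x^2 + 11x + 17 = (9x^2 + 5x + 20)·(x^4 + 18x^2 + 18x + 19) + (7x^3 + 13x^2 + 16x + 5). Hence a·b ≡ 7x^3 + 13x^2 + 16x + 5 (mod f). (F_23[x]/(f) is a field with 23^4 = 279841 elements since f is irreducible of degree 4.)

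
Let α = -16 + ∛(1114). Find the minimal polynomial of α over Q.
m_α(x) = x^3 + 48x^2 + 768x + 2982

Set β = α + 16 = ∛(1114), so β^3 = 1114. Then (α + 16)^3 - 1114 = 0, i.e. α is a root of g(x) = (x + 16)^3 - 1114 = x^3 + 48x^2 + 768x + 2982. Since g(x) = h(x + 16) where h(x) = x^3 - 1114, and h is irreducible over Q (because 1114 is not a perfect cube, so h has no rational root, and a monic cubic with no rational root is irreducible), g is also irreducible (irreducibility is preserved under the substitution x → x + 16). Hence m_α(x) = x^3 + 48x^2 + 768x + 2982.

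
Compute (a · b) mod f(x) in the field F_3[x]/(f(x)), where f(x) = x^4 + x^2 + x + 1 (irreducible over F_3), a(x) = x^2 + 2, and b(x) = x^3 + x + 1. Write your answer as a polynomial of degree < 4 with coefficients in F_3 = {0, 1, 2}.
a · b ≡ 2x^3 + x + 2 (mod f(x))

Multiply in F_3[x]: a(x)·b(x) = (x^2 + 2)·(x^3 + x + 1) = x^5 + x^2 + 2x + 2. This has degree ≥ 4, so divide by f(x) over F_3: x^5 + x^2 + 2x + 2 = (x)·(x^4 + x^2 + x + 1) + (2x^3 + x + 2). Hence a·b ≡ 2x^3 + x + 2 (mod f). (F_3[x]/(f) is a field with 3^4 = 81 elements since f is irreducible of degree 4.)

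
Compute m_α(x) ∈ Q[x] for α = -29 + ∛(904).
m_α(x) = x^3 + 87x^2 + 2523x + 23485

Set β = α + 29 = ∛(904), so β^3 = 904. Then (α + 29)^3 - 904 = 0, i.e. α is a root of g(x) = (x + 29)^3 - 904 = x^3 + 87x^2 + 2523x + 23485. Since g(x) = h(x + 29) where h(x) = x^3 - 904, and h is irreducible over Q (because 904 is not a perfect cube, so h has no rational root, and a monic cubic with no rational root is irreducible), g is also irreducible (irreducibility is preserved under the substitution x → x + 29). Hence m_α(x) = x^3 + 87x^2 + 2523x + 23485.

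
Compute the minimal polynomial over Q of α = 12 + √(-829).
m_α(x) = x^2 - 24x + 973

From α - 12 = √(-829), squaring gives (α - 12)^2 = -829, i.e. α^2 - 24α + 144 = -829, so α^2 - 24α + 973 = 0. The discriminant of x^2 - 24x + 973 is (-24)^2 - 4·(973) = 576 - 3892 = -3316, and 4·(-829) is not a perfect square in Q since -829 is squarefree and ≠ 1. Hence x^2 - 24x + 973 is irreducible over Q and is the minimal polynomial of α.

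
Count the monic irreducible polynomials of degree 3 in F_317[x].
There are 10618232 monic irreducible polynomials of degree 3 over F_317

Each element of F_{317^3} that lies in no proper subfield is a root of exactly one monic irreducible of degree 3 over F_317, and each such polynomial has 3 distinct roots in F_{317^3}. By Möbius inversion the count is N_317(3) = (1/3) Σ_{d|3} μ(3/d) · 317^d = (1/3)(μ(3)·317^1 + μ(1)·317^3) = 31854696/3 = 10618232.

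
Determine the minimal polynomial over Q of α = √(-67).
m_α(x) = x^2 + 67

α satisfies α^2 + 67 = 0, so x^2 + 67 annihilates α. Since d = -67 is squarefree and ≠ 1, it is not a perfect square in Q, so x^2 + 67 has no rational root and is therefore irreducible over Q (a degree-2 polynomial over a field is irreducible iff it has no root). Hence m_α(x) = x^2 + 67.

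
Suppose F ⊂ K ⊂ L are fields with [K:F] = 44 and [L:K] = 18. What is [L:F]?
[L:F] = 792

The tower law says that for any tower of field extensions F ⊂ K ⊂ L with finite degrees, [L:F] = [L:K] · [K:F]. Here this gives [L:F] = 18 · 44 = 792.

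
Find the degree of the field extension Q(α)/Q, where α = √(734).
[Q(α):Q] = 2

[Q(α):Q] equals the degree of the minimal polynomial of α. Here α^2 = 734 and x^2 - 734 is irreducible (d = 734 is squarefree, ≠ 1, hence not a square), so deg(m_α) = 2. Thus [Q(α):Q] = 2.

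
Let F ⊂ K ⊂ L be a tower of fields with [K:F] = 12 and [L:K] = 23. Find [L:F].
[L:F] = 276

The tower law says that for any tower of field extensions F ⊂ K ⊂ L with finite degrees, [L:F] = [L:K] · [K:F]. Here this gives [L:F] = 23 · 12 = 276.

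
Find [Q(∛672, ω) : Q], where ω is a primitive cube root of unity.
[Q(∛672, ω) : Q] = 6

[Q(∛672):Q] = 3 (min poly x^3 - 672, irreducible since 672 is not a perfect cube). [Q(ω):Q] = 2 (min poly x^2 + x + 1). Since Q(∛672) ⊂ R and ω ∉ R, we have ω ∉ Q(∛672), so x^2 + x + 1 remains irreducible over Q(∛672) and [Q(∛672, ω) : Q(∛672)] = 2. By the tower law, [Q(∛672, ω) : Q] = 3 · 2 = 6. (In fact Q(∛672, ω) is the splitting field of x^3 - 672 over Q.)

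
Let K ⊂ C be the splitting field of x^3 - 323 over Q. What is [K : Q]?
[K : Q] = 6

The roots of x^3 - 323 are ∛323, ω∛323, ω^2∛323 where ω = e^(2πi/3) is a primitive cube root of unity, so K = Q(∛323, ω). Now [Q(∛323):Q] = 3 (since 323 is not a perfect cube, x^3 - 323 is irreducible) and [Q(ω):Q] = 2. Both 2 and 3 divide [K:Q], and [K:Q] ≤ 3·2 = 6, so [K:Q] = 6. (Equivalently: Q(∛323) ⊂ R but ω ∉ R, so [K : Q(∛323)] = 2.)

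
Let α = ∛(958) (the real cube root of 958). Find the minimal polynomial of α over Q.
m_α(x) = x^3 - 958

α satisfies α^3 = 958, so x^3 - 958 annihilates α. By the rational root test, a rational root p/q (in lowest terms) of x^3 - 958 would satisfy p^3 = 958 q^3, forcing q = 1 and p^3 = 958; but 958 is not a perfect cube, contradiction. A monic cubic over Q with no rational root is irreducible (any nontrivial factorization would include a linear factor). Hence x^3 - 958 is the minimal polynomial of α, and in particular [Q(α):Q] = 3.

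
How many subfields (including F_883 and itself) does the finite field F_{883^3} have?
F_{883^3} has 2 subfields

The subfields of F_{p^n} are exactly the fields F_{p^d} for d | n (each is the fixed field of the unique index-d subgroup of Gal(F_{p^n}/F_p) ≅ Z/nZ). The divisors of n = 3 are {1, 3}, giving 2 subfields: F_{883^1}, F_{883^3}.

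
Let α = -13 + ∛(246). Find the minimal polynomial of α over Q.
m_α(x) = x^3 + 39x^2 + 507x + 1951

Set β = α + 13 = ∛(246), so β^3 = 246. Then (α + 13)^3 - 246 = 0, i.e. α is a root of g(x) = (x + 13)^3 - 246 = x^3 + 39x^2 + 507x + 1951. Since g(x) = h(x + 13) where h(x) = x^3 - 246, and h is irreducible over Q (because 246 is not a perfect cube, so h has no rational root, and a monic cubic with no rational root is irreducible), g is also irreducible (irreducibility is preserved under the substitution x → x + 13). Hence m_α(x) = x^3 + 39x^2 + 507x + 1951.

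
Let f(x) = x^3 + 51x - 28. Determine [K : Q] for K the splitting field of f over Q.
[K : Q] = 6

By the rational root test, any rational root of the monic integer polynomial f(x) = x^3 + 51x - 28 must be an integer dividing the constant term -28, i.e. one of ±{1, 2, 4, 7, 14, 28}. Evaluating: f(1) = 24, f(-1) = -80, f(2) = 82, f(-2) = -138, f(4) = 240, f(-4) = -296, f(7) = 672, f(-7) = -728, f(14) = 3430, f(-14) = -3486, f(28) = 23352, f(-28) = -23408; none is 0, so f has no rational root and is therefore irreducible over Q (a cubic with no linear factor over a field is irreducible). For an irreducible cubic, the Galois group is A_3 or S_3 according as the discriminant disc(f) = -4a^3 - 27b^2 = -4·(51)^3 - 27·(-28)^2 = -551772 is or is not a square in Q. Here disc(f) = -551772 is not a perfect square in Q, so the Galois group of f over Q is not contained in A_3 and must be all of S_3. The splitting field has degree |S_3| = 6 over Q, so [K : Q] = 6.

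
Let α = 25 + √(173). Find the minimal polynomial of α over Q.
m_α(x) = x^2 - 50x + 452

From α - 25 = √(173), squaring gives (α - 25)^2 = 173, i.e. α^2 - 50α + 625 = 173, so α^2 - 50α + 452 = 0. The discriminant of x^2 - 50x + 452 is (-50)^2 - 4·(452) = 2500 - 1808 = 692, and 4·(173) is not a perfect square in Q since 173 is squarefree and ≠ 1. Hence x^2 - 50x + 452 is irreducible over Q and is the minimal polynomial of α.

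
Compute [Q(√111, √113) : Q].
[Q(√111, √113) : Q] = 4

[Q(√111):Q] = 2 (min poly x^2 - 111, irreducible since 111 is squarefree > 1). For the top step, suppose √113 ∈ Q(√111), say √113 = c + d√111 with c, d ∈ Q. Squaring: 113 = c^2 + 111d^2 + 2cd√111. Since √111 ∉ Q this forces 2cd = 0. If d = 0 then √113 = c ∈ Q, contradicting 113 squarefree > 1. If c = 0 then 113 = 111d^2, so 111·113 = (111d)^2 is a perfect square in Q — but 111·113 = 12543 is not a perfect square (since 111 and 113 are distinct squarefree integers). Contradiction. Hence √113 ∉ Q(√111), so x^2 - 113 stays irreducible over Q(√111) and [Q(√111, √113) : Q(√111)] = 2. By the tower law, [Q(√111, √113) : Q] = 2 · 2 = 4.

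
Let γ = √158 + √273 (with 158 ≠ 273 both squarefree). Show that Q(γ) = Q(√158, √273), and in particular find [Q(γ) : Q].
[Q(γ) : Q] = 4 (equivalently, Q(γ) = Q(√158, √273))

Obviously Q(γ) ⊆ Q(√158, √273), and [Q(√158, √273):Q] = 4 (since 158, 273 are distinct squarefree integers > 1 with 43134 not a perfect square). To show equality we compute the minimal polynomial of γ. From γ = √158 + √273: γ^2 = 158 + 2√(43134) + 273 = 431 + 2√(43134), so γ^2 - 431 = 2√(43134); squaring, (γ^2 - 431)^2 = 4·43134, i.e. γ^4 - 862γ^2 + 185761 - 172536 = 0, i.e. γ^4 - 862γ^2 + 13225 = 0. So γ is a root of x^4 - 862x^2 + 13225. This polynomial is irreducible over Q: it has no rational root (each ±√158 ± √273 is irrational), and any factorization into two quadratics over Q would force √(43134) ∈ Q (pairing opposite roots) or √158, √273 ∈ Q (other pairings), all impossible. Hence [Q(γ):Q] = 4 = [Q(√158, √273):Q], so Q(γ) = Q(√158, √273).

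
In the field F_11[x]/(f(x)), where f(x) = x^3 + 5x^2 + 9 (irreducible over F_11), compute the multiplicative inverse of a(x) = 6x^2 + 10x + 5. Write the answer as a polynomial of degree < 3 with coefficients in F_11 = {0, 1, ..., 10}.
a(x)^(-1) ≡ 6x^2 + 6x + 3 (mod f(x))

Since f is irreducible over F_11, F_11[x]/(f) is a field and a(x) ≠ 0 has an inverse. Apply the extended Euclidean algorithm to f(x) and a(x) in F_11[x]: f(x) = (2x + 3)·a(x) + (4x + 5);  a(x) = (7x + 2)·(4x + 5) + (6). The last nonzero remainder is the constant 6 = gcd(f, a) in F_11. Back-substituting through the division chain expresses 6 = s(x)·a(x) + t(x)·f(x) with s(x) ≡ 3x^2 + 3x + 7 (mod f), so (3x^2 + 3x + 7)·a(x) ≡ 6 (mod f). Multiplying by 6^(-1) ≡ 2 in F_11 gives a(x)^(-1) ≡ 2·(3x^2 + 3x + 7) ≡ 6x^2 + 6x + 3 (mod f). Check: (6x^2 + 10x + 5)·(6x^2 + 6x + 3) = 3x^4 + 8x^3 + 9x^2 + 5x + 4 ≡ 1 (mod x^3 + 5x^2 + 9).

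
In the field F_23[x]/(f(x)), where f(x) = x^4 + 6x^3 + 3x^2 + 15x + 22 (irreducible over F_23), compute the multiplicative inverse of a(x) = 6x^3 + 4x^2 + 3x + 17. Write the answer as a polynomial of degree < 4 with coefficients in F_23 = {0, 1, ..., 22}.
a(x)^(-1) ≡ 12x^3 + 6x^2 + 8x + 4 (mod f(x))

Since f is irreducible over F_23, F_23[x]/(f) is a field and a(x) ≠ 0 has an inverse. Apply the extended Euclidean algorithm to f(x) and a(x) in F_23[x]: f(x) = (4x + 6)·a(x) + (13x^2 + 21x + 12);  a(x) = (4x + 8)·(13x^2 + 21x + 12) + (17x + 13);  (13x^2 + 21x + 12) = (17x + 18)·(17x + 13) + (8). The last nonzero remainder is the constant 8 = gcd(f, a) in F_23. Back-substituting through the division chain expresses 8 = s(x)·a(x) + t(x)·f(x) with s(x) ≡ 4x^3 + 2x^2 + 18x + 9 (mod f), so (4x^3 + 2x^2 + 18x + 9)·a(x) ≡ 8 (mod f). Multiplying by 8^(-1) ≡ 3 in F_23 gives a(x)^(-1) ≡ 3·(4x^3 + 2x^2 + 18x + 9) ≡ 12x^3 + 6x^2 + 8x + 4 (mod f). Check: (6x^3 + 4x^2 + 3x + 17)·(12x^3 + 6x^2 + 8x + 4) = 3x^6 + 15x^5 + 16x^4 + 2x^3 + 4x^2 + 10x + 22 ≡ 1 (mod x^4 + 6x^3 + 3x^2 + 15x + 22).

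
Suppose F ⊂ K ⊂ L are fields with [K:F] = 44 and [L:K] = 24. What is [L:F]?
[L:F] = 1056

The tower law says that for any tower of field extensions F ⊂ K ⊂ L with finite degrees, [L:F] = [L:K] · [K:F]. Here this gives [L:F] = 24 · 44 = 1056.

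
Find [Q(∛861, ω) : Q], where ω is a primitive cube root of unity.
[Q(∛861, ω) : Q] = 6

[Q(∛861):Q] = 3 (min poly x^3 - 861, irreducible since 861 is not a perfect cube). [Q(ω):Q] = 2 (min poly x^2 + x + 1). Since Q(∛861) ⊂ R and ω ∉ R, we have ω ∉ Q(∛861), so x^2 + x + 1 remains irreducible over Q(∛861) and [Q(∛861, ω) : Q(∛861)] = 2. By the tower law, [Q(∛861, ω) : Q] = 3 · 2 = 6. (In fact Q(∛861, ω) is the splitting field of x^3 - 861 over Q.)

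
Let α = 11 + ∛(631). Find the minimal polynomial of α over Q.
m_α(x) = x^3 - 33x^2 + 363x - 1962

Set β = α - 11 = ∛(631), so β^3 = 631. Then (α - 11)^3 - 631 = 0, i.e. α is a root of g(x) = (x - 11)^3 - 631 = x^3 - 33x^2 + 363x - 1962. Since g(x) = h(x - 11) where h(x) = x^3 - 631, and h is irreducible over Q (because 631 is not a perfect cube, so h has no rational root, and a monic cubic with no rational root is irreducible), g is also irreducible (irreducibility is preserved under the substitution x → x - 11). Hence m_α(x) = x^3 - 33x^2 + 363x - 1962.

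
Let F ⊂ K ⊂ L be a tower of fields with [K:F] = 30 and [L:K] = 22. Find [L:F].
[L:F] = 660

The tower law says that for any tower of field extensions F ⊂ K ⊂ L with finite degrees, [L:F] = [L:K] · [K:F]. Here this gives [L:F] = 22 · 30 = 660.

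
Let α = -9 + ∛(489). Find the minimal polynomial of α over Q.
m_α(x) = x^3 + 27x^2 + 243x + 240

Set β = α + 9 = ∛(489), so β^3 = 489. Then (α + 9)^3 - 489 = 0, i.e. α is a root of g(x) = (x + 9)^3 - 489 = x^3 + 27x^2 + 243x + 240. Since g(x) = h(x + 9) where h(x) = x^3 - 489, and h is irreducible over Q (because 489 is not a perfect cube, so h has no rational root, and a monic cubic with no rational root is irreducible), g is also irreducible (irreducibility is preserved under the substitution x → x + 9). Hence m_α(x) = x^3 + 27x^2 + 243x + 240.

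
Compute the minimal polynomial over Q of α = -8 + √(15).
m_α(x) = x^2 + 16x + 49

From α + 8 = √(15), squaring gives (α + 8)^2 = 15, i.e. α^2 + 16α + 64 = 15, so α^2 + 16α + 49 = 0. The discriminant of x^2 + 16x + 49 is (16)^2 - 4·(49) = 256 - 196 = 60, and 4·(15) is not a perfect square in Q since 15 is squarefree and ≠ 1. Hence x^2 + 16x + 49 is irreducible over Q and is the minimal polynomial of α.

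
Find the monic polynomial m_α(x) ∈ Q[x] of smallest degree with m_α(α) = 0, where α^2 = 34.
m_α(x) = x^2 - 34

α satisfies α^2 - 34 = 0, so x^2 - 34 annihilates α. Since d = 34 is squarefree and ≠ 1, it is not a perfect square in Q, so x^2 - 34 has no rational root and is therefore irreducible over Q (a degree-2 polynomial over a field is irreducible iff it has no root). Hence m_α(x) = x^2 - 34.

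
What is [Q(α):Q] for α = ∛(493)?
[Q(α):Q] = 3

The minimal polynomial of α is x^3 - 493, irreducible over Q since 493 is not a perfect cube (so x^3 - 493 has no rational root). Hence [Q(α):Q] = deg(m_α) = 3.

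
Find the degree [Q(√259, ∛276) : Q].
[Q(√259, ∛276) : Q] = 6

Let L = Q(√259, ∛276). Since Q(√259) ⊂ L and [Q(√259):Q] = 2, the tower law gives 2 | [L:Q]. Likewise Q(∛276) ⊂ L with [Q(∛276):Q] = 3 (because 276 is not a perfect cube), so 3 | [L:Q]. As gcd(2,3) = 1, [L:Q] is divisible by 6. Conversely L is generated over Q by √259 and ∛276, so [L:Q] ≤ 2·3 = 6. Therefore [Q(√259, ∛276) : Q] = 6.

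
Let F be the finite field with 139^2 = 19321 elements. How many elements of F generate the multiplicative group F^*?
There are φ(19320) = 4224 primitive elements

F_q^* is cyclic of order q - 1 = 19320. A cyclic group of order m has exactly φ(m) generators. Here m = 19320 = 2^3 · 3 · 5 · 7 · 23, so the number of primitive elements is φ(19320) = 4224.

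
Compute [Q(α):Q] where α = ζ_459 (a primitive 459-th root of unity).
[Q(α):Q] = 288

The minimal polynomial of ζ_459 over Q is the 459-th cyclotomic polynomial Φ_459(x), which is irreducible over Q and has degree φ(459) = 288. Hence [Q(α):Q] = φ(459) = 288.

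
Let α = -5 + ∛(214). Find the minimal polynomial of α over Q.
m_α(x) = x^3 + 15x^2 + 75x - 89

Set β = α + 5 = ∛(214), so β^3 = 214. Then (α + 5)^3 - 214 = 0, i.e. α is a root of g(x) = (x + 5)^3 - 214 = x^3 + 15x^2 + 75x - 89. Since g(x) = h(x + 5) where h(x) = x^3 - 214, and h is irreducible over Q (because 214 is not a perfect cube, so h has no rational root, and a monic cubic with no rational root is irreducible), g is also irreducible (irreducibility is preserved under the substitution x → x + 5). Hence m_α(x) = x^3 + 15x^2 + 75x - 89.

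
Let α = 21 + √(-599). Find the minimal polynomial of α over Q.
m_α(x) = x^2 - 42x + 1040

From α - 21 = √(-599), squaring gives (α - 21)^2 = -599, i.e. α^2 - 42α + 441 = -599, so α^2 - 42α + 1040 = 0. The discriminant of x^2 - 42x + 1040 is (-42)^2 - 4·(1040) = 1764 - 4160 = -2396, and 4·(-599) is not a perfect square in Q since -599 is squarefree and ≠ 1. Hence x^2 - 42x + 1040 is irreducible over Q and is the minimal polynomial of α.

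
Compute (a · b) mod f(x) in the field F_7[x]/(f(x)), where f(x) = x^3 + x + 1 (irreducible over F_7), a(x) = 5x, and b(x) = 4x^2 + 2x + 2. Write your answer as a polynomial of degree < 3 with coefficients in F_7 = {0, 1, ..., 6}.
a · b ≡ 3x^2 + 4x + 1 (mod f(x))

Multiply in F_7[x]: a(x)·b(x) = (5x)·(4x^2 + 2x + 2) = 6x^3 + 3x^2 + 3x. This has degree ≥ 3, so divide by f(x) over F_7: 6x^3 + 3x^2 + 3x = (6)·(x^3 + x + 1) + (3x^2 + 4x + 1). Hence a·b ≡ 3x^2 + 4x + 1 (mod f). (F_7[x]/(f) is a field with 7^3 = 343 elements since f is irreducible of degree 3.)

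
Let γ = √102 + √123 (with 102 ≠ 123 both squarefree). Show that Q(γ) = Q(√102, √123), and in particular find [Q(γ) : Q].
[Q(γ) : Q] = 4 (equivalently, Q(γ) = Q(√102, √123))

Obviously Q(γ) ⊆ Q(√102, √123), and [Q(√102, √123):Q] = 4 (since 102, 123 are distinct squarefree integers > 1 with 12546 not a perfect square). To show equality we compute the minimal polynomial of γ. From γ = √102 + √123: γ^2 = 102 + 2√(12546) + 123 = 225 + 2√(12546), so γ^2 - 225 = 2√(12546); squaring, (γ^2 - 225)^2 = 4·12546, i.e. γ^4 - 450γ^2 + 50625 - 50184 = 0, i.e. γ^4 - 450γ^2 + 441 = 0. So γ is a root of x^4 - 450x^2 + 441. This polynomial is irreducible over Q: it has no rational root (each ±√102 ± √123 is irrational), and any factorization into two quadratics over Q would force √(12546) ∈ Q (pairing opposite roots) or √102, √123 ∈ Q (other pairings), all impossible. Hence [Q(γ):Q] = 4 = [Q(√102, √123):Q], so Q(γ) = Q(√102, √123).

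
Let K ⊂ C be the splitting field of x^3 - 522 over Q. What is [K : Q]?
[K : Q] = 6

The roots of x^3 - 522 are ∛522, ω∛522, ω^2∛522 where ω = e^(2πi/3) is a primitive cube root of unity, so K = Q(∛522, ω). Now [Q(∛522):Q] = 3 (since 522 is not a perfect cube, x^3 - 522 is irreducible) and [Q(ω):Q] = 2. Both 2 and 3 divide [K:Q], and [K:Q] ≤ 3·2 = 6, so [K:Q] = 6. (Equivalently: Q(∛522) ⊂ R but ω ∉ R, so [K : Q(∛522)] = 2.)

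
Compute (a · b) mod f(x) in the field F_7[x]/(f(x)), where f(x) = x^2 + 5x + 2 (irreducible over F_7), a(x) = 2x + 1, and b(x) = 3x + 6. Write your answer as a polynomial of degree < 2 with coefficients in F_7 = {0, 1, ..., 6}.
a · b ≡ 6x + 1 (mod f(x))

Multiply in F_7[x]: a(x)·b(x) = (2x + 1)·(3x + 6) = 6x^2 + x + 6. This has degree ≥ 2, so divide by f(x) over F_7: 6x^2 + x + 6 = (6)·(x^2 + 5x + 2) + (6x + 1). Hence a·b ≡ 6x + 1 (mod f). (F_7[x]/(f) is a field with 7^2 = 49 elements since f is irreducible of degree 2.)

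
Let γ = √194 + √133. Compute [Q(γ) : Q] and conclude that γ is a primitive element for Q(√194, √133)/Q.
[Q(γ) : Q] = 4 (equivalently, Q(γ) = Q(√194, √133))

Obviously Q(γ) ⊆ Q(√194, √133), and [Q(√194, √133):Q] = 4 (since 194, 133 are distinct squarefree integers > 1 with 25802 not a perfect square). To show equality we compute the minimal polynomial of γ. From γ = √194 + √133: γ^2 = 194 + 2√(25802) + 133 = 327 + 2√(25802), so γ^2 - 327 = 2√(25802); squaring, (γ^2 - 327)^2 = 4·25802, i.e. γ^4 - 654γ^2 + 106929 - 103208 = 0, i.e. γ^4 - 654γ^2 + 3721 = 0. So γ is a root of x^4 - 654x^2 + 3721. This polynomial is irreducible over Q: it has no rational root (each ±√194 ± √133 is irrational), and any factorization into two quadratics over Q would force √(25802) ∈ Q (pairing opposite roots) or √194, √133 ∈ Q (other pairings), all impossible. Hence [Q(γ):Q] = 4 = [Q(√194, √133):Q], so Q(γ) = Q(√194, √133).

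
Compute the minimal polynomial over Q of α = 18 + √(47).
m_α(x) = x^2 - 36x + 277

From α - 18 = √(47), squaring gives (α - 18)^2 = 47, i.e. α^2 - 36α + 324 = 47, so α^2 - 36α + 277 = 0. The discriminant of x^2 - 36x + 277 is (-36)^2 - 4·(277) = 1296 - 1108 = 188, and 4·(47) is not a perfect square in Q since 47 is squarefree and ≠ 1. Hence x^2 - 36x + 277 is irreducible over Q and is the minimal polynomial of α.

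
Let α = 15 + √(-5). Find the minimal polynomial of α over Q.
m_α(x) = x^2 - 30x + 230

From α - 15 = √(-5), squaring gives (α - 15)^2 = -5, i.e. α^2 - 30α + 225 = -5, so α^2 - 30α + 230 = 0. The discriminant of x^2 - 30x + 230 is (-30)^2 - 4·(230) = 900 - 920 = -20, and 4·(-5) is not a perfect square in Q since -5 is squarefree and ≠ 1. Hence x^2 - 30x + 230 is irreducible over Q and is the minimal polynomial of α.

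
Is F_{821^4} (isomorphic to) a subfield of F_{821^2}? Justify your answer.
No: F_{821^4} is not a subfield of F_{821^2}

F_{p^m} embeds in F_{p^n} iff m | n. Here 4 ∤ 2 (since 2 = 0·4 + 2 with remainder 2 ≠ 0), so F_{821^4} is not a subfield of F_{821^2}. Equivalently: if it were, the tower law would give 4 = [F_{821^4}:F_821] dividing [F_{821^2}:F_821] = 2, contradiction.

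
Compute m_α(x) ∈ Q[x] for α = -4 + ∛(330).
m_α(x) = x^3 + 12x^2 + 48x - 266

Set β = α + 4 = ∛(330), so β^3 = 330. Then (α + 4)^3 - 330 = 0, i.e. α is a root of g(x) = (x + 4)^3 - 330 = x^3 + 12x^2 + 48x - 266. Since g(x) = h(x + 4) where h(x) = x^3 - 330, and h is irreducible over Q (because 330 is not a perfect cube, so h has no rational root, and a monic cubic with no rational root is irreducible), g is also irreducible (irreducibility is preserved under the substitution x → x + 4). Hence m_α(x) = x^3 + 12x^2 + 48x - 266.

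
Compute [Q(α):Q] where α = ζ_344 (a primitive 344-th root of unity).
[Q(α):Q] = 168

The minimal polynomial of ζ_344 over Q is the 344-th cyclotomic polynomial Φ_344(x), which is irreducible over Q and has degree φ(344) = 168. Hence [Q(α):Q] = φ(344) = 168.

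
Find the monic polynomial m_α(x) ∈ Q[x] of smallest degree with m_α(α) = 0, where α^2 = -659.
m_α(x) = x^2 + 659

α satisfies α^2 + 659 = 0, so x^2 + 659 annihilates α. Since d = -659 is squarefree and ≠ 1, it is not a perfect square in Q, so x^2 + 659 has no rational root and is therefore irreducible over Q (a degree-2 polynomial over a field is irreducible iff it has no root). Hence m_α(x) = x^2 + 659.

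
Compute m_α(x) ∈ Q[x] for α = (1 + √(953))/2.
m_α(x) = x^2 - x - 238

From 2α - 1 = √(953), squaring gives (2α - 1)^2 = 953, i.e. 4α^2 - 4α + 1 = 953, so α^2 - α + (1 - 953)/4 = 0. Since 953 ≡ 1 (mod 4), (1 - 953)/4 = -238 ∈ Z. The polynomial x^2 - x - 238 has discriminant 1 - 4·(-238) = 953, which is not a perfect square in Q (d = 953 is squarefree and ≠ 1), so x^2 - x - 238 is irreducible over Q. It is the minimal polynomial of α.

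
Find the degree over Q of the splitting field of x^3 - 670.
[K : Q] = 6

The roots of x^3 - 670 are ∛670, ω∛670, ω^2∛670 where ω = e^(2πi/3) is a primitive cube root of unity, so K = Q(∛670, ω). Now [Q(∛670):Q] = 3 (since 670 is not a perfect cube, x^3 - 670 is irreducible) and [Q(ω):Q] = 2. Both 2 and 3 divide [K:Q], and [K:Q] ≤ 3·2 = 6, so [K:Q] = 6. (Equivalently: Q(∛670) ⊂ R but ω ∉ R, so [K : Q(∛670)] = 2.)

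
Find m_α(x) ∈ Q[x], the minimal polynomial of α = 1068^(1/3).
m_α(x) = x^3 - 1068

α satisfies α^3 = 1068, so x^3 - 1068 annihilates α. By the rational root test, a rational root p/q (in lowest terms) of x^3 - 1068 would satisfy p^3 = 1068 q^3, forcing q = 1 and p^3 = 1068; but 1068 is not a perfect cube, contradiction. A monic cubic over Q with no rational root is irreducible (any nontrivial factorization would include a linear factor). Hence x^3 - 1068 is the minimal polynomial of α, and in particular [Q(α):Q] = 3.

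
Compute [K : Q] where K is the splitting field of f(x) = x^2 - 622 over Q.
[K : Q] = 2

f(x) = x^2 - 622 factors as (x - √622)(x + √622). The splitting field is K = Q(√622). Since 622 is squarefree and > 1, it is not a perfect square, so x^2 - 622 is irreducible over Q and [Q(√622) : Q] = 2. Hence [K : Q] = 2.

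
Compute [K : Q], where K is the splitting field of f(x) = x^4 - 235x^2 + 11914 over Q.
[K : Q] = 4

Solving the quadratic in x^2: x^2 = (235 ± √(235^2 - 4·11914))/2 = (235 ± √7569)/2 = (235 ± 87)/2, giving x^2 = 161 or x^2 = 74. So f(x) = (x^2 - 161)(x^2 - 74) and the roots of f are ±√161, ±√74. Hence the splitting field is K = Q(√161, √74). Since 161 and 74 are distinct squarefree integers > 1, their product 11914 is not a perfect square, so √74 ∉ Q(√161). By the tower law [K:Q] = [Q(√161,√74):Q(√161)] · [Q(√161):Q] = 2 · 2 = 4.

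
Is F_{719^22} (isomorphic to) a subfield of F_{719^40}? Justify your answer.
No: F_{719^22} is not a subfield of F_{719^40}

F_{p^m} embeds in F_{p^n} iff m | n. Here 22 ∤ 40 (since 40 = 1·22 + 18 with remainder 18 ≠ 0), so F_{719^22} is not a subfield of F_{719^40}. Equivalently: if it were, the tower law would give 22 = [F_{719^22}:F_719] dividing [F_{719^40}:F_719] = 40, contradiction.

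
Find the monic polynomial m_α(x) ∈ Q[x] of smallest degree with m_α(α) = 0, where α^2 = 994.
m_α(x) = x^2 - 994

α satisfies α^2 - 994 = 0, so x^2 - 994 annihilates α. Since d = 994 is squarefree and ≠ 1, it is not a perfect square in Q, so x^2 - 994 has no rational root and is therefore irreducible over Q (a degree-2 polynomial over a field is irreducible iff it has no root). Hence m_α(x) = x^2 - 994.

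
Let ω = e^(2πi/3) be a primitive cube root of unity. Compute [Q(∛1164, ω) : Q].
[Q(∛1164, ω) : Q] = 6

[Q(∛1164):Q] = 3 (min poly x^3 - 1164, irreducible since 1164 is not a perfect cube). [Q(ω):Q] = 2 (min poly x^2 + x + 1). Since Q(∛1164) ⊂ R and ω ∉ R, we have ω ∉ Q(∛1164), so x^2 + x + 1 remains irreducible over Q(∛1164) and [Q(∛1164, ω) : Q(∛1164)] = 2. By the tower law, [Q(∛1164, ω) : Q] = 3 · 2 = 6. (In fact Q(∛1164, ω) is the splitting field of x^3 - 1164 over Q.)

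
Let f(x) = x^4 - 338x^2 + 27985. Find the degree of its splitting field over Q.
[K : Q] = 4

Solving the quadratic in x^2: x^2 = (338 ± √(338^2 - 4·27985))/2 = (338 ± √2304)/2 = (338 ± 48)/2, giving x^2 = 145 or x^2 = 193. So f(x) = (x^2 - 145)(x^2 - 193) and the roots of f are ±√145, ±√193. Hence the splitting field is K = Q(√145, √193). Since 145 and 193 are distinct squarefree integers > 1, their product 27985 is not a perfect square, so √193 ∉ Q(√145). By the tower law [K:Q] = [Q(√145,√193):Q(√145)] · [Q(√145):Q] = 2 · 2 = 4.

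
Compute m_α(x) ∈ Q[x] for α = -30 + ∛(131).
m_α(x) = x^3 + 90x^2 + 2700x + 26869

Set β = α + 30 = ∛(131), so β^3 = 131. Then (α + 30)^3 - 131 = 0, i.e. α is a root of g(x) = (x + 30)^3 - 131 = x^3 + 90x^2 + 2700x + 26869. Since g(x) = h(x + 30) where h(x) = x^3 - 131, and h is irreducible over Q (because 131 is not a perfect cube, so h has no rational root, and a monic cubic with no rational root is irreducible), g is also irreducible (irreducibility is preserved under the substitution x → x + 30). Hence m_α(x) = x^3 + 90x^2 + 2700x + 26869.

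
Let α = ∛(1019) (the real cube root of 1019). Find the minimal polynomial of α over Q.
m_α(x) = x^3 - 1019

α satisfies α^3 = 1019, so x^3 - 1019 annihilates α. By the rational root test, a rational root p/q (in lowest terms) of x^3 - 1019 would satisfy p^3 = 1019 q^3, forcing q = 1 and p^3 = 1019; but 1019 is not a perfect cube, contradiction. A monic cubic over Q with no rational root is irreducible (any nontrivial factorization would include a linear factor). Hence x^3 - 1019 is the minimal polynomial of α, and in particular [Q(α):Q] = 3.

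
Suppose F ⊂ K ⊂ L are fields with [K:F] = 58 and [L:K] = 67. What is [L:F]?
[L:F] = 3886

The tower law says that for any tower of field extensions F ⊂ K ⊂ L with finite degrees, [L:F] = [L:K] · [K:F]. Here this gives [L:F] = 67 · 58 = 3886.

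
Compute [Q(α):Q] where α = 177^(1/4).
[Q(α):Q] = 4

α is a root of x^4 - 177. By Eisenstein's criterion at the prime p = 3 (which divides the constant term 177 but p^2 = 9 does not, since 177 is squarefree), x^4 - 177 is irreducible over Q. Hence [Q(α):Q] = 4.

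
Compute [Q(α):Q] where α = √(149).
[Q(α):Q] = 2

[Q(α):Q] equals the degree of the minimal polynomial of α. Here α^2 = 149 and x^2 - 149 is irreducible (d = 149 is squarefree, ≠ 1, hence not a square), so deg(m_α) = 2. Thus [Q(α):Q] = 2.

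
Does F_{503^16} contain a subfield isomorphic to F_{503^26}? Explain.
No: F_{503^26} is not a subfield of F_{503^16}

F_{p^m} embeds in F_{p^n} iff m | n. Here 26 ∤ 16 (since 16 = 0·26 + 16 with remainder 16 ≠ 0), so F_{503^26} is not a subfield of F_{503^16}. Equivalently: if it were, the tower law would give 26 = [F_{503^26}:F_503] dividing [F_{503^16}:F_503] = 16, contradiction.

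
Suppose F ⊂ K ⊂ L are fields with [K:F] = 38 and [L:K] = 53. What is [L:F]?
[L:F] = 2014

The tower law says that for any tower of field extensions F ⊂ K ⊂ L with finite degrees, [L:F] = [L:K] · [K:F]. Here this gives [L:F] = 53 · 38 = 2014.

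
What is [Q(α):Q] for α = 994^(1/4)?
[Q(α):Q] = 4

α is a root of x^4 - 994. By Eisenstein's criterion at the prime p = 2 (which divides the constant term 994 but p^2 = 4 does not, since 994 is squarefree), x^4 - 994 is irreducible over Q. Hence [Q(α):Q] = 4.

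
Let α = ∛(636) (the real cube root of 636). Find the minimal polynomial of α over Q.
m_α(x) = x^3 - 636

α satisfies α^3 = 636, so x^3 - 636 annihilates α. By the rational root test, a rational root p/q (in lowest terms) of x^3 - 636 would satisfy p^3 = 636 q^3, forcing q = 1 and p^3 = 636; but 636 is not a perfect cube, contradiction. A monic cubic over Q with no rational root is irreducible (any nontrivial factorization would include a linear factor). Hence x^3 - 636 is the minimal polynomial of α, and in particular [Q(α):Q] = 3.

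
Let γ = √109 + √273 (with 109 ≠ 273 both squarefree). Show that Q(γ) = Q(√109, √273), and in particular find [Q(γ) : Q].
[Q(γ) : Q] = 4 (equivalently, Q(γ) = Q(√109, √273))

Obviously Q(γ) ⊆ Q(√109, √273), and [Q(√109, √273):Q] = 4 (since 109, 273 are distinct squarefree integers > 1 with 29757 not a perfect square). To show equality we compute the minimal polynomial of γ. From γ = √109 + √273: γ^2 = 109 + 2√(29757) + 273 = 382 + 2√(29757), so γ^2 - 382 = 2√(29757); squaring, (γ^2 - 382)^2 = 4·29757, i.e. γ^4 - 764γ^2 + 145924 - 119028 = 0, i.e. γ^4 - 764γ^2 + 26896 = 0. So γ is a root of x^4 - 764x^2 + 26896. This polynomial is irreducible over Q: it has no rational root (each ±√109 ± √273 is irrational), and any factorization into two quadratics over Q would force √(29757) ∈ Q (pairing opposite roots) or √109, √273 ∈ Q (other pairings), all impossible. Hence [Q(γ):Q] = 4 = [Q(√109, √273):Q], so Q(γ) = Q(√109, √273).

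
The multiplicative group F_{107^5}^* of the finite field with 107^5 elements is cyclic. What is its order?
|F_{107^5}^*| = 14025517306

F_{107^5} has 107^5 = 14025517307 elements; its multiplicative group consists of all nonzero elements, so |F_{107^5}^*| = 14025517307 - 1 = 14025517306. (It is cyclic since any finite subgroup of the multiplicative group of a field is cyclic.)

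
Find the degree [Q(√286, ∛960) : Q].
[Q(√286, ∛960) : Q] = 6

Let L = Q(√286, ∛960). Since Q(√286) ⊂ L and [Q(√286):Q] = 2, the tower law gives 2 | [L:Q]. Likewise Q(∛960) ⊂ L with [Q(∛960):Q] = 3 (because 960 is not a perfect cube), so 3 | [L:Q]. As gcd(2,3) = 1, [L:Q] is divisible by 6. Conversely L is generated over Q by √286 and ∛960, so [L:Q] ≤ 2·3 = 6. Therefore [Q(√286, ∛960) : Q] = 6.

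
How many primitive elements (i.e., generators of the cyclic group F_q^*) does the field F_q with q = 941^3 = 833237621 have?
There are φ(833237620) = 325503360 primitive elements

F_q^* is cyclic of order q - 1 = 833237620. A cyclic group of order m has exactly φ(m) generators. Here m = 833237620 = 2^2 · 5 · 47 · 811 · 1093, so the number of primitive elements is φ(833237620) = 325503360.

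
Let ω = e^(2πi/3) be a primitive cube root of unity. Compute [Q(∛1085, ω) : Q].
[Q(∛1085, ω) : Q] = 6

[Q(∛1085):Q] = 3 (min poly x^3 - 1085, irreducible since 1085 is not a perfect cube). [Q(ω):Q] = 2 (min poly x^2 + x + 1). Since Q(∛1085) ⊂ R and ω ∉ R, we have ω ∉ Q(∛1085), so x^2 + x + 1 remains irreducible over Q(∛1085) and [Q(∛1085, ω) : Q(∛1085)] = 2. By the tower law, [Q(∛1085, ω) : Q] = 3 · 2 = 6. (In fact Q(∛1085, ω) is the splitting field of x^3 - 1085 over Q.)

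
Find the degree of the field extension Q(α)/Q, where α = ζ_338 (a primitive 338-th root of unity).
[Q(α):Q] = 156

The minimal polynomial of ζ_338 over Q is the 338-th cyclotomic polynomial Φ_338(x), which is irreducible over Q and has degree φ(338) = 156. Hence [Q(α):Q] = φ(338) = 156.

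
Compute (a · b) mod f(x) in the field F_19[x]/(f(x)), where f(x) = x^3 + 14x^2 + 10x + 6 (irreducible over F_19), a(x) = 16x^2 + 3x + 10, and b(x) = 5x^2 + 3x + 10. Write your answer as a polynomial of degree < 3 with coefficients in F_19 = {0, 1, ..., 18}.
a · b ≡ 5x^2 + 4x + 1 (mod f(x))

Multiply in F_19[x]: a(x)·b(x) = (16x^2 + 3x + 10)·(5x^2 + 3x + 10) = 4x^4 + 6x^3 + 10x^2 + 3x + 5. This has degree ≥ 3, so divide by f(x) over F_19: 4x^4 + 6x^3 + 10x^2 + 3x + 5 = (4x + 7)·(x^3 + 14x^2 + 10x + 6) + (5x^2 + 4x + 1). Hence a·b ≡ 5x^2 + 4x + 1 (mod f). (F_19[x]/(f) is a field with 19^3 = 6859 elements since f is irreducible of degree 3.)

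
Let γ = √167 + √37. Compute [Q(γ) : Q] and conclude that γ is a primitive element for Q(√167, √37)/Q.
[Q(γ) : Q] = 4 (equivalently, Q(γ) = Q(√167, √37))

Obviously Q(γ) ⊆ Q(√167, √37), and [Q(√167, √37):Q] = 4 (since 167, 37 are distinct squarefree integers > 1 with 6179 not a perfect square). To show equality we compute the minimal polynomial of γ. From γ = √167 + √37: γ^2 = 167 + 2√(6179) + 37 = 204 + 2√(6179), so γ^2 - 204 = 2√(6179); squaring, (γ^2 - 204)^2 = 4·6179, i.e. γ^4 - 408γ^2 + 41616 - 24716 = 0, i.e. γ^4 - 408γ^2 + 16900 = 0. So γ is a root of x^4 - 408x^2 + 16900. This polynomial is irreducible over Q: it has no rational root (each ±√167 ± √37 is irrational), and any factorization into two quadratics over Q would force √(6179) ∈ Q (pairing opposite roots) or √167, √37 ∈ Q (other pairings), all impossible. Hence [Q(γ):Q] = 4 = [Q(√167, √37):Q], so Q(γ) = Q(√167, √37).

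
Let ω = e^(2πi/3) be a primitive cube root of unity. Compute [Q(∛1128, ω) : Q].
[Q(∛1128, ω) : Q] = 6

[Q(∛1128):Q] = 3 (min poly x^3 - 1128, irreducible since 1128 is not a perfect cube). [Q(ω):Q] = 2 (min poly x^2 + x + 1). Since Q(∛1128) ⊂ R and ω ∉ R, we have ω ∉ Q(∛1128), so x^2 + x + 1 remains irreducible over Q(∛1128) and [Q(∛1128, ω) : Q(∛1128)] = 2. By the tower law, [Q(∛1128, ω) : Q] = 3 · 2 = 6. (In fact Q(∛1128, ω) is the splitting field of x^3 - 1128 over Q.)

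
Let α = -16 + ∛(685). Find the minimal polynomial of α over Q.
m_α(x) = x^3 + 48x^2 + 768x + 3411

Set β = α + 16 = ∛(685), so β^3 = 685. Then (α + 16)^3 - 685 = 0, i.e. α is a root of g(x) = (x + 16)^3 - 685 = x^3 + 48x^2 + 768x + 3411. Since g(x) = h(x + 16) where h(x) = x^3 - 685, and h is irreducible over Q (because 685 is not a perfect cube, so h has no rational root, and a monic cubic with no rational root is irreducible), g is also irreducible (irreducibility is preserved under the substitution x → x + 16). Hence m_α(x) = x^3 + 48x^2 + 768x + 3411.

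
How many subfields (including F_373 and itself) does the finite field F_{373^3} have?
F_{373^3} has 2 subfields

The subfields of F_{p^n} are exactly the fields F_{p^d} for d | n (each is the fixed field of the unique index-d subgroup of Gal(F_{p^n}/F_p) ≅ Z/nZ). The divisors of n = 3 are {1, 3}, giving 2 subfields: F_{373^1}, F_{373^3}.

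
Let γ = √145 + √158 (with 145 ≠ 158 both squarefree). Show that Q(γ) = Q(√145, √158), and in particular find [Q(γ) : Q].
[Q(γ) : Q] = 4 (equivalently, Q(γ) = Q(√145, √158))

Obviously Q(γ) ⊆ Q(√145, √158), and [Q(√145, √158):Q] = 4 (since 145, 158 are distinct squarefree integers > 1 with 22910 not a perfect square). To show equality we compute the minimal polynomial of γ. From γ = √145 + √158: γ^2 = 145 + 2√(22910) + 158 = 303 + 2√(22910), so γ^2 - 303 = 2√(22910); squaring, (γ^2 - 303)^2 = 4·22910, i.e. γ^4 - 606γ^2 + 91809 - 91640 = 0, i.e. γ^4 - 606γ^2 + 169 = 0. So γ is a root of x^4 - 606x^2 + 169. This polynomial is irreducible over Q: it has no rational root (each ±√145 ± √158 is irrational), and any factorization into two quadratics over Q would force √(22910) ∈ Q (pairing opposite roots) or √145, √158 ∈ Q (other pairings), all impossible. Hence [Q(γ):Q] = 4 = [Q(√145, √158):Q], so Q(γ) = Q(√145, √158).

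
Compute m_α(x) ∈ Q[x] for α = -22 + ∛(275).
m_α(x) = x^3 + 66x^2 + 1452x + 10373

Set β = α + 22 = ∛(275), so β^3 = 275. Then (α + 22)^3 - 275 = 0, i.e. α is a root of g(x) = (x + 22)^3 - 275 = x^3 + 66x^2 + 1452x + 10373. Since g(x) = h(x + 22) where h(x) = x^3 - 275, and h is irreducible over Q (because 275 is not a perfect cube, so h has no rational root, and a monic cubic with no rational root is irreducible), g is also irreducible (irreducibility is preserved under the substitution x → x + 22). Hence m_α(x) = x^3 + 66x^2 + 1452x + 10373.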